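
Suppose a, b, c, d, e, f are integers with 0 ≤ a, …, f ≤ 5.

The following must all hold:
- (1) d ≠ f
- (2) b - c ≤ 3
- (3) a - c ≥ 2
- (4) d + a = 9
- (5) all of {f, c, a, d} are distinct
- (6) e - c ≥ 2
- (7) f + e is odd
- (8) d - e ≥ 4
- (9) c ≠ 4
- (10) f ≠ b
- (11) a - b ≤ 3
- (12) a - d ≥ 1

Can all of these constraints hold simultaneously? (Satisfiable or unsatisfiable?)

Unsatisfiable

Constraints 2, 6, 8, 11, and 12 give b − a ≥ -3, a − d ≥ 1, d − e ≥ 4, e − c ≥ 2, c − b ≥ -3.
Adding all 5 inequalities: the left sides telescope to 0, and the right sides sum to (-3) + 1 + 4 + 2 + (-3) = 1. So 0 ≥ 1, which is false.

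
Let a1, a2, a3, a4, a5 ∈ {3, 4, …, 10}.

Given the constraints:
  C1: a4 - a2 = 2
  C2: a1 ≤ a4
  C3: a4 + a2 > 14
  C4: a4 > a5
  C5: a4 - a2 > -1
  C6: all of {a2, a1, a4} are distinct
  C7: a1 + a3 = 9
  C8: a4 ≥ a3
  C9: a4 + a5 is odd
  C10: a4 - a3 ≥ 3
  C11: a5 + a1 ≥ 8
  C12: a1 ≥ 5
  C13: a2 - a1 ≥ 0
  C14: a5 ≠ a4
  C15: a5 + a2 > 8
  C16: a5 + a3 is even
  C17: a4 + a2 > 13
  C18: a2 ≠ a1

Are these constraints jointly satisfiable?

Satisfiable

One satisfying assignment is a1 = 5, a2 = 7, a3 = 4, a4 = 9, a5 = 4.
For the less obvious constraints — constraint 1: a4 - a2 = 2; constraint 3: a4 + a2 = 16; constraint 5: a4 - a2 = 2 — and the others hold by inspection.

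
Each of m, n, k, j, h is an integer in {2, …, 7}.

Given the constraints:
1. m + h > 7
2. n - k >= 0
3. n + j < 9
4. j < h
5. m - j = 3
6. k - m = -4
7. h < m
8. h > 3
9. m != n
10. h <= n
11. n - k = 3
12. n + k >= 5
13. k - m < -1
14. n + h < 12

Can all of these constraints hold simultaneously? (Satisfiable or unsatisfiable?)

The assignment m = 6, n = 5, k = 2, j = 3, h = 4 works:
  constraint 1 holds since m + h = 10.
  constraint 2 holds since n - k = 3.
  constraint 3 holds since n + j = 8.
The rest check out directly.

Satisfiable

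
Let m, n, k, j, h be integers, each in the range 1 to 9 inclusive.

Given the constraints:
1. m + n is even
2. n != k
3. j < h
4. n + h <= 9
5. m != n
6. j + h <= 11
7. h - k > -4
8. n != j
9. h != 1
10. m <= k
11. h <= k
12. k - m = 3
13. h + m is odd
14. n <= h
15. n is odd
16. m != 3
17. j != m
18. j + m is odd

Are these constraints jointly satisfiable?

Satisfiable

Setting (m, n, k, j, h) = (5, 1, 8, 2, 6) satisfies everything: constraint 4: n + h = 7; constraint 6: j + h = 8, and the others follow.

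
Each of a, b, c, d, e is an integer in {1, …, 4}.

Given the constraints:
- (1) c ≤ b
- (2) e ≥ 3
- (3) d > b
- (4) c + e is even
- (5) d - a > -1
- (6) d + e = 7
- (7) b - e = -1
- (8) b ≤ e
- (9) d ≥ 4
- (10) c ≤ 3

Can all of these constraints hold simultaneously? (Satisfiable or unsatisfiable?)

Satisfiable

Setting (a, b, c, d, e) = (4, 2, 1, 4, 3) satisfies everything: constraint 5: d - a = 0; constraint 6: d + e = 7; constraint 7: b - e = -1, and the others follow.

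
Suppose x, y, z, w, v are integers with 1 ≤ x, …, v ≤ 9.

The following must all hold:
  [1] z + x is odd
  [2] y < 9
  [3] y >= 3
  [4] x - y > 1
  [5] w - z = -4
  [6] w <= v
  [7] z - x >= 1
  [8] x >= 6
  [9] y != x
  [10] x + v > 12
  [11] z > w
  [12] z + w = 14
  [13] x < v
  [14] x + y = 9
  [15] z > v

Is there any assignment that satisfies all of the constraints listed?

Satisfiable

Setting (x, y, z, w, v) = (6, 3, 9, 5, 7) satisfies everything: constraint 4: x - y = 3; constraint 5: w - z = -4, and the others follow.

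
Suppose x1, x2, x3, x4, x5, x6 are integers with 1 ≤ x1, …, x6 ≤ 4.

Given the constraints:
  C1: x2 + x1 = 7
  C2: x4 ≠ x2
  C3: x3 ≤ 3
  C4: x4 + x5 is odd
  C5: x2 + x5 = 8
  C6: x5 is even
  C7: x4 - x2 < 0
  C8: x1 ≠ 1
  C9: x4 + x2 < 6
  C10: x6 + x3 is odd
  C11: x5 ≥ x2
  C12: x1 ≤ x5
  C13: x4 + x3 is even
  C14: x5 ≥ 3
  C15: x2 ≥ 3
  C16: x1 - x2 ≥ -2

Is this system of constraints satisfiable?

Satisfiable

The assignment x1 = 3, x2 = 4, x3 = 3, x4 = 1, x5 = 4, x6 = 2 works:
  constraint 1 holds since x2 + x1 = 7.
  constraint 5 holds since x2 + x5 = 8.
The rest check out directly.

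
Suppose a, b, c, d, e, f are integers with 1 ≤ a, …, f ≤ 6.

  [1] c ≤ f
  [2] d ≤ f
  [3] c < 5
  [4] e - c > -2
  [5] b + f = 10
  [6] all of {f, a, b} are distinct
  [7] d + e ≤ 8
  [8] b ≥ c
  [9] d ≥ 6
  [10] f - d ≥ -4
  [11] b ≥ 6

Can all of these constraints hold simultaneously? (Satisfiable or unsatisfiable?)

From constraint 11: b ≥ 6. From constraints 2 and 9: f ≥ d ≥ 6. Hence b + f ≥ 12. But constraint 5 requires b + f = 10, and 10 < 12. Contradiction.

Unsatisfiable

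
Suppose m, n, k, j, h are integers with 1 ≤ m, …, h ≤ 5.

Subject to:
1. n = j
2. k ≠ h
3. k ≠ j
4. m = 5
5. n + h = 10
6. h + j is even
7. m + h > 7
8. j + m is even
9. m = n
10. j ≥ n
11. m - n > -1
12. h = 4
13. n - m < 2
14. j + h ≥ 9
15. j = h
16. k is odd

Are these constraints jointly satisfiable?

Unsatisfiable

Constraint 4 fixes m = 5 and constraint 12 fixes h = 4. Constraints 1, 9, and 15 give m = n = j = h, so m = h. But 5 ≠ 4 — contradiction.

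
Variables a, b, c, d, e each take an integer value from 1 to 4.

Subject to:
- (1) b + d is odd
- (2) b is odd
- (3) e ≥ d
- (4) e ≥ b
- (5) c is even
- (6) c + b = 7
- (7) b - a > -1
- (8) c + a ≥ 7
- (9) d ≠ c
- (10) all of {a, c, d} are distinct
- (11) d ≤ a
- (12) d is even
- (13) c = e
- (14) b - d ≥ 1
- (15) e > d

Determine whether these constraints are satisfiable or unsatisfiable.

The assignment a = 3, b = 3, c = 4, d = 2, e = 4 works:
  constraint 6 holds since c + b = 7.
  constraint 7 holds since b - a = 0.
The rest check out directly.

Satisfiable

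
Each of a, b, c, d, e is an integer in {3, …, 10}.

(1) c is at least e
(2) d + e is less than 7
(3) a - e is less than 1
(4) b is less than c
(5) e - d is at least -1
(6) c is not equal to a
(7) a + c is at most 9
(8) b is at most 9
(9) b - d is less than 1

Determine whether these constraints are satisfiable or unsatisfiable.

Satisfiable

Take a = 3, b = 3, c = 4, d = 3, e = 3. Then constraint 2: d + e = 6; constraint 3: a - e = 0; constraint 5: e - d = 0, and every other listed constraint is also met.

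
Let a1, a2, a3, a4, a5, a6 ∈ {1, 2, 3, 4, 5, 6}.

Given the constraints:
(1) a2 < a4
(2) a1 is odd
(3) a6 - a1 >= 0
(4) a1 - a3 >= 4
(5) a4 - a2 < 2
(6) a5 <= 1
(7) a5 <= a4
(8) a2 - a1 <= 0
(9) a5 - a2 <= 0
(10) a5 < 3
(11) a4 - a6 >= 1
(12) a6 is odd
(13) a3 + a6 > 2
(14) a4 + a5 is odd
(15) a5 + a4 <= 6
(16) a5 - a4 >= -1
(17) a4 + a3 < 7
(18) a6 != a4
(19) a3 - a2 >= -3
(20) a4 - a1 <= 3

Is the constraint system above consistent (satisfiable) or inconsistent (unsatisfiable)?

Unsatisfiable

Constraints 3, 4, 9, 11, 16, and 19 give a4 − a6 ≥ 1, a6 − a1 ≥ 0, a1 − a3 ≥ 4, a3 − a2 ≥ -3, a2 − a5 ≥ 0, a5 − a4 ≥ -1.
Adding all 6 inequalities: the left sides telescope to 0, and the right sides sum to 1 + 0 + 4 + (-3) + 0 + (-1) = 1. So 0 ≥ 1, which is false.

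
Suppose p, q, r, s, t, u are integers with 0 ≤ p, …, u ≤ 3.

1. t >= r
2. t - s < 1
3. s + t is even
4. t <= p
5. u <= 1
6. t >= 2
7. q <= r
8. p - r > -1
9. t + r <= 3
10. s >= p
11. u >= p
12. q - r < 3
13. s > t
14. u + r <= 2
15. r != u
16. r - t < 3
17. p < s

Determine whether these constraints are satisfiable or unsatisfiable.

Unsatisfiable

From constraints 4 and 6: p ≥ t and t ≥ 2, so p ≥ 2. From constraints 5 and 11: p ≤ u and u ≤ 1, so p ≤ 1. But 1 < 2, so no value of p works.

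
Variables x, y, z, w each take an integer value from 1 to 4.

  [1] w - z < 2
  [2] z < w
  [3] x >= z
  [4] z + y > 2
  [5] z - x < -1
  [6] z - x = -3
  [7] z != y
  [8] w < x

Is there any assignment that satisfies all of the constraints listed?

Satisfiable

The assignment x = 4, y = 2, z = 1, w = 2 works:
  constraint 1 holds since w - z = 1.
  constraint 4 holds since z + y = 3.
  constraint 5 holds since z - x = -3.
The rest check out directly.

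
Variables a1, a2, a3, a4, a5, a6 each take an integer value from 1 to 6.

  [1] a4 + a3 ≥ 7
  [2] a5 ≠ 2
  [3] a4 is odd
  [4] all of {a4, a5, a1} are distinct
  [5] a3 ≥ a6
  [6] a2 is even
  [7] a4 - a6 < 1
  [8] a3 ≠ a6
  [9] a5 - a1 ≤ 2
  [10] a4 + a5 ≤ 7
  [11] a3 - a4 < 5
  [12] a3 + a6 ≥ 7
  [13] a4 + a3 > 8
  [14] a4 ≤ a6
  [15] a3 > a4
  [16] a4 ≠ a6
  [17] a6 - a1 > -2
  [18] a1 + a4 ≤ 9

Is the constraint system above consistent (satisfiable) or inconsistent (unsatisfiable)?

Satisfiable

Setting (a1, a2, a3, a4, a5, a6) = (5, 4, 6, 3, 4, 4) satisfies everything: constraint 1: a4 + a3 = 9; constraint 7: a4 - a6 = -1; constraint 9: a5 - a1 = -1, and the others follow.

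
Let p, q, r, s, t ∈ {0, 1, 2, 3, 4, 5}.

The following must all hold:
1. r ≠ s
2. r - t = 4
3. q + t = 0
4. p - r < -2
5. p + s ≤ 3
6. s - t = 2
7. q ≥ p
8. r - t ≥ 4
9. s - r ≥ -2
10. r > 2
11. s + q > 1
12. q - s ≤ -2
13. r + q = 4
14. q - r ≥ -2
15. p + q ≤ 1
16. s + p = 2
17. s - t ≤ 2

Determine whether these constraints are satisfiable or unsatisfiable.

Constraints 8, 12, 14, and 17 give r − t ≥ 4, t − s ≥ -2, s − q ≥ 2, q − r ≥ -2.
Adding all 4 inequalities: the left sides telescope to 0, and the right sides sum to 4 + (-2) + 2 + (-2) = 2. So 0 ≥ 2, which is false.

Unsatisfiable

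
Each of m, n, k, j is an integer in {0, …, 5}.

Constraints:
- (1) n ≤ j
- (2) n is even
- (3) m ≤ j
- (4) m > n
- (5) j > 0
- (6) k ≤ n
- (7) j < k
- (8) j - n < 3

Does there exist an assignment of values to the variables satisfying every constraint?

Constraints 3, 4, 6, and 7 give n < m, m ≤ j, j < k, k ≤ n. Chaining: n < m ≤ j < k ≤ n, which forces n < n — impossible.

Unsatisfiable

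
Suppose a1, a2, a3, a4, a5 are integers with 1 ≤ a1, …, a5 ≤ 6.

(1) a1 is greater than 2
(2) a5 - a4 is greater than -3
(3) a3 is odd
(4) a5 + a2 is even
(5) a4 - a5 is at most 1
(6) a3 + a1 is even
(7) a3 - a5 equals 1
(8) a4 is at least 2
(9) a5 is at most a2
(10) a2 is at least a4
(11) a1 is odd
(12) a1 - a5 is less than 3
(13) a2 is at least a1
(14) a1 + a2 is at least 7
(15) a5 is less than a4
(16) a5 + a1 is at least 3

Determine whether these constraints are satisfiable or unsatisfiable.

The assignment a1 = 3, a2 = 4, a3 = 3, a4 = 3, a5 = 2 works:
  constraint 2 holds since a5 - a4 = -1.
  constraint 5 holds since a4 - a5 = 1.
  constraint 7 holds since a3 - a5 = 1.
The rest check out directly.

Satisfiable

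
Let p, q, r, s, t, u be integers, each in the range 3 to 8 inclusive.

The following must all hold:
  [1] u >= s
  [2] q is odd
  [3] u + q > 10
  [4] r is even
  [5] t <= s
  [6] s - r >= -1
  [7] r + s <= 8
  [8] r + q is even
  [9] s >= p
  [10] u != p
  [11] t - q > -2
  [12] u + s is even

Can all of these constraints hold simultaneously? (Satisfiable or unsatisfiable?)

Unsatisfiable

Constraint 4 makes r even and constraint 2 makes q odd, so r + q must be odd. Constraint 8 says r + q is even — contradiction.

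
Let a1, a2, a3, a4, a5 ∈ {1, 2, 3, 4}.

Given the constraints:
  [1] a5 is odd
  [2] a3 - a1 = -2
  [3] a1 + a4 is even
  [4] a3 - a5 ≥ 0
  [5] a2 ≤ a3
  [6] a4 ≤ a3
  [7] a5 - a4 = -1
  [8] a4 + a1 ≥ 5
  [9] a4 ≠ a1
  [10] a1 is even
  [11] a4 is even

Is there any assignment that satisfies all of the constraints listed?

Satisfiable

One satisfying assignment is a1 = 4, a2 = 2, a3 = 2, a4 = 2, a5 = 1.
For the less obvious constraints — constraint 2: a3 - a1 = -2; constraint 4: a3 - a5 = 1; constraint 7: a5 - a4 = -1 — and the others hold by inspection.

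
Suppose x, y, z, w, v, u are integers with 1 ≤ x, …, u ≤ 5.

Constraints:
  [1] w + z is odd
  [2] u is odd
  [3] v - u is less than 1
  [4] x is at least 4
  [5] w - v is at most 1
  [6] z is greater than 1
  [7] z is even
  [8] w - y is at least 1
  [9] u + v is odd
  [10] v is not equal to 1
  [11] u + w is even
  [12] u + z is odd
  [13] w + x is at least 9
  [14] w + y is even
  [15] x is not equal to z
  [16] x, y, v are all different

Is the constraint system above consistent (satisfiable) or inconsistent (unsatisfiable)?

Satisfiable

One satisfying assignment is x = 5, y = 1, z = 2, w = 5, v = 4, u = 5.
For the less obvious constraints — constraint 3: v - u = -1; constraint 5: w - v = 1; constraint 8: w - y = 4 — and the others hold by inspection.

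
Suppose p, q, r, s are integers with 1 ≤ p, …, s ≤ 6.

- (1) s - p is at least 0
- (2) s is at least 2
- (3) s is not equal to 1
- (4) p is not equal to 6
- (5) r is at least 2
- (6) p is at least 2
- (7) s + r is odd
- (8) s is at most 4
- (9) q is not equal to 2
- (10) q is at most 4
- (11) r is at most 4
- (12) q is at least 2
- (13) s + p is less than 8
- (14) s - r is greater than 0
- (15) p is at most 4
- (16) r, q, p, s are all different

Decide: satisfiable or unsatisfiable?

Constraints 2, 5, 6, 8, 10, 11, 12, and 15 confine each of r, q, p, s to the 3 values {2, …, 4}.
Constraint 16 requires all 4 of them to be distinct, but only 3 values are available — impossible by the pigeonhole principle.

Unsatisfiable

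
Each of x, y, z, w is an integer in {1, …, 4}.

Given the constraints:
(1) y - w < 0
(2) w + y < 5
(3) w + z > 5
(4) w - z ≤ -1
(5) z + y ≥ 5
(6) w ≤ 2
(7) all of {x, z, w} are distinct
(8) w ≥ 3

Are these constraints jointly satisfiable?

Unsatisfiable

From constraint 8: w ≥ 3. From constraint 6: w ≤ 2. But 2 < 3, so no value of w works.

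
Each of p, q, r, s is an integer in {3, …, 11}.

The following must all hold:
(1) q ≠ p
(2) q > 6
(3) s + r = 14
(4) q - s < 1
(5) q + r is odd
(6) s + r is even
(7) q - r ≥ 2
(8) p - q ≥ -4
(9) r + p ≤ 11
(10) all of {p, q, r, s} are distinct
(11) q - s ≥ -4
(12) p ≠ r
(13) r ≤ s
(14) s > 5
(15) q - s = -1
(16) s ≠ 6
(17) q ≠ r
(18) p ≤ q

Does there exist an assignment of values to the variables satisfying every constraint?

Satisfiable

The assignment p = 6, q = 9, r = 4, s = 10 works:
  constraint 3 holds since s + r = 14.
  constraint 4 holds since q - s = -1.
The rest check out directly.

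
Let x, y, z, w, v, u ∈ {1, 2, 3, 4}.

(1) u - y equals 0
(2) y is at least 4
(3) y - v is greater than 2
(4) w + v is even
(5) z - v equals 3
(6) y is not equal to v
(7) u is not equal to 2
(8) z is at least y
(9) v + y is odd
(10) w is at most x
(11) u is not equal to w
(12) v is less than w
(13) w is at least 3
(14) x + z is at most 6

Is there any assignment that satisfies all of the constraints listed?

From constraints 10 and 13: x ≥ w ≥ 3. From constraints 2 and 8: z ≥ y ≥ 4. Hence x + z ≥ 7. But constraint 14 requires x + z ≤ 6, and 6 < 7. Contradiction.

Unsatisfiable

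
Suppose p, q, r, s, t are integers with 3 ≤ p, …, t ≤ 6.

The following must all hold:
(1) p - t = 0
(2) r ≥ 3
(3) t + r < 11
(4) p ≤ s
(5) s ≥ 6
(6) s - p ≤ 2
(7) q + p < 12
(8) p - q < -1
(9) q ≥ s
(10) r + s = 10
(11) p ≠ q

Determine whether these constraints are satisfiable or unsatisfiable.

Take p = 4, q = 6, r = 4, s = 6, t = 4. Then constraint 1: p - t = 0; constraint 3: t + r = 8, and every other listed constraint is also met.

Satisfiable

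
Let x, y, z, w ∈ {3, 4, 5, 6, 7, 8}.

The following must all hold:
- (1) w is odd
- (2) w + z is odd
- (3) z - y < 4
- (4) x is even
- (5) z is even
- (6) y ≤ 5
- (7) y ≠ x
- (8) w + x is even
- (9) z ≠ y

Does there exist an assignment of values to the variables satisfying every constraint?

Unsatisfiable

Constraint 1 makes w odd and constraint 4 makes x even, so w + x must be odd. Constraint 8 says w + x is even — contradiction.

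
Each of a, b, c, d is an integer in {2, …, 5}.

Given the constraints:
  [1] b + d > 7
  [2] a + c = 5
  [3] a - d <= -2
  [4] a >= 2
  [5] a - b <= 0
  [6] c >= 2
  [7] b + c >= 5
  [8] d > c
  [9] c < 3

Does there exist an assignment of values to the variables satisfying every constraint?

Satisfiable

One satisfying assignment is a = 3, b = 5, c = 2, d = 5.
For the less obvious constraints — constraint 1: b + d = 10; constraint 2: a + c = 5 — and the others hold by inspection.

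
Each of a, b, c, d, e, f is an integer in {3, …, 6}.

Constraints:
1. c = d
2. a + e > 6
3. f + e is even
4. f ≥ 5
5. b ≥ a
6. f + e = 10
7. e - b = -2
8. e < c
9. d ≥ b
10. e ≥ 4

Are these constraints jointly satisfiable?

Satisfiable

One satisfying assignment is a = 4, b = 6, c = 6, d = 6, e = 4, f = 6.
For the less obvious constraints — constraint 2: a + e = 8; constraint 6: f + e = 10 — and the others hold by inspection.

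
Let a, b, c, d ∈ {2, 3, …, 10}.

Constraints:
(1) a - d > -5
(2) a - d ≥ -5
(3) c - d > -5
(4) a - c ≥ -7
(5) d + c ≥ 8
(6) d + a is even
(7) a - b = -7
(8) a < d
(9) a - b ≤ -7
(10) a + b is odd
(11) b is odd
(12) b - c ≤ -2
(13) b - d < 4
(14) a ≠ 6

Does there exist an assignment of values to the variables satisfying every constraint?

Unsatisfiable

Constraints 4, 9, and 12 give a − c ≥ -7, c − b ≥ 2, b − a ≥ 7.
Adding all 3 inequalities: the left sides telescope to 0, and the right sides sum to (-7) + 2 + 7 = 2. So 0 ≥ 2, which is false.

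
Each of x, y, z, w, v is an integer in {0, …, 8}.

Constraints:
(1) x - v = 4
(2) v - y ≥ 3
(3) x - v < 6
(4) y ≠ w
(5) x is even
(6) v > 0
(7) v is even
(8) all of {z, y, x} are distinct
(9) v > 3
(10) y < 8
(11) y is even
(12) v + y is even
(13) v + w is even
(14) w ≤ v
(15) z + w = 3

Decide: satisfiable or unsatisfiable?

One satisfying assignment is x = 8, y = 0, z = 1, w = 2, v = 4.
For the less obvious constraints — constraint 1: x - v = 4; constraint 2: v - y = 4 — and the others hold by inspection.

Satisfiable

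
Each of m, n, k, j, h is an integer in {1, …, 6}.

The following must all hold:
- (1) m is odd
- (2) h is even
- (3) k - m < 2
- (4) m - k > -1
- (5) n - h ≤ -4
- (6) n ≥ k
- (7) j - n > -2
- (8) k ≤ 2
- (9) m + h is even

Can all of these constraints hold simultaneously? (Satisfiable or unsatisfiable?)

Unsatisfiable

Constraint 1 makes m odd and constraint 2 makes h even, so m + h must be odd. Constraint 9 says m + h is even — contradiction.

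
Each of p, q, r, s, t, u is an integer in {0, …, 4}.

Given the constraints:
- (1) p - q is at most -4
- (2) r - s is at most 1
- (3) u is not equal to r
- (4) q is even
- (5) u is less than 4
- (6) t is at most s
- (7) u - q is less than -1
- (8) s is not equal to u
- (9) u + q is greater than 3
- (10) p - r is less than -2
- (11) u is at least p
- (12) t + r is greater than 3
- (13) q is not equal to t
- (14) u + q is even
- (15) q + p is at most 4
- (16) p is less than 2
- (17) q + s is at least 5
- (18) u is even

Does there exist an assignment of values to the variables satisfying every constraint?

One satisfying assignment is p = 0, q = 4, r = 4, s = 4, t = 0, u = 2.
For the less obvious constraints — constraint 1: p - q = -4; constraint 2: r - s = 0; constraint 7: u - q = -2 — and the others hold by inspection.

Satisfiable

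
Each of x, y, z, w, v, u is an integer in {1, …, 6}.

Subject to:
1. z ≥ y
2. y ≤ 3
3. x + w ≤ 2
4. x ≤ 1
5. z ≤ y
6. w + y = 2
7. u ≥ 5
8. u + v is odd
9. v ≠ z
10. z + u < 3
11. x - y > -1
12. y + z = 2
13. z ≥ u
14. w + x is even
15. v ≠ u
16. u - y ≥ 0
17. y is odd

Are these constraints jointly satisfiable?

From constraints 7 and 13: z ≥ u and u ≥ 5, so z ≥ 5. From constraints 2 and 5: z ≤ y and y ≤ 3, so z ≤ 3. But 3 < 5, so no value of z works.

Unsatisfiable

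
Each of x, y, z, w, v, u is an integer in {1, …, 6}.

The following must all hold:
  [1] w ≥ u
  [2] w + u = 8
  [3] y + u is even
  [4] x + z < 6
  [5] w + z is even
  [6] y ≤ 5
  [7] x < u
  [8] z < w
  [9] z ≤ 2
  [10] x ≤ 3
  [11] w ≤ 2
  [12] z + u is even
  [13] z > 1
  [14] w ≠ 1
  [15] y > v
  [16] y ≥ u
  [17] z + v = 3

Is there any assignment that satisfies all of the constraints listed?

From constraint 11: w ≤ 2. From constraints 6 and 16: u ≤ y ≤ 5. Hence w + u ≤ 7. But constraint 2 requires w + u = 8, and 8 > 7. Contradiction.

Unsatisfiable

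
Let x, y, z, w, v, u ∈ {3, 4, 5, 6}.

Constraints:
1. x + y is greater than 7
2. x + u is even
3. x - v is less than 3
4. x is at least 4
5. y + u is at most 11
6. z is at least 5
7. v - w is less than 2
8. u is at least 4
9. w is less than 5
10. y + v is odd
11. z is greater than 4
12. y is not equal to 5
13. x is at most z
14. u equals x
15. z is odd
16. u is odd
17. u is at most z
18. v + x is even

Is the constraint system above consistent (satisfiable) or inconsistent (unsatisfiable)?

Satisfiable

The assignment x = 5, y = 4, z = 5, w = 4, v = 3, u = 5 works:
  constraint 1 holds since x + y = 9.
  constraint 3 holds since x - v = 2.
The rest check out directly.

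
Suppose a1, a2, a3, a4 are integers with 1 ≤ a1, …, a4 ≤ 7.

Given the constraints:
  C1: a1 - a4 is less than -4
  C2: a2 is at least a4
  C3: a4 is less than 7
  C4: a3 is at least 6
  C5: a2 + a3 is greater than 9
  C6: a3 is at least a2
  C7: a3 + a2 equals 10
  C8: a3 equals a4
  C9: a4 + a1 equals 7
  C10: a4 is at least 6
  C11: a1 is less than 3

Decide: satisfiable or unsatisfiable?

From constraint 4: a3 ≥ 6. From constraints 2 and 10: a2 ≥ a4 ≥ 6. Hence a3 + a2 ≥ 12. But constraint 7 requires a3 + a2 = 10, and 10 < 12. Contradiction.

Unsatisfiable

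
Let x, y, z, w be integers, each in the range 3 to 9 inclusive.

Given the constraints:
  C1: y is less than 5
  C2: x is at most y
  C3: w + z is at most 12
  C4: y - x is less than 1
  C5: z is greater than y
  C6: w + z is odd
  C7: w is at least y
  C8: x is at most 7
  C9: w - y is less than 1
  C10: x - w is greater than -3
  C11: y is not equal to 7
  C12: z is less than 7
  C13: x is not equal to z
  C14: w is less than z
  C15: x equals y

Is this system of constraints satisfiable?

Take x = 3, y = 3, z = 6, w = 3. Then constraint 3: w + z = 9; constraint 4: y - x = 0; constraint 9: w - y = 0, and every other listed constraint is also met.

Satisfiable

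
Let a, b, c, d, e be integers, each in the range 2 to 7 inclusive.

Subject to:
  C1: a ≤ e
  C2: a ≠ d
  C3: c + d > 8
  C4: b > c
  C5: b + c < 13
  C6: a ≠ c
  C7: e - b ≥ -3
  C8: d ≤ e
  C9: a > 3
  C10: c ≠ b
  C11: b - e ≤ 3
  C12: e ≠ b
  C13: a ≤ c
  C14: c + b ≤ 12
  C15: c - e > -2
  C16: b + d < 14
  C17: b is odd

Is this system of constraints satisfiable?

Satisfiable

Try a = 4, b = 7, c = 5, d = 5, e = 5.
Check constraint 3: c + d = 10; constraint 5: b + c = 12. The remaining constraints are straightforward to verify.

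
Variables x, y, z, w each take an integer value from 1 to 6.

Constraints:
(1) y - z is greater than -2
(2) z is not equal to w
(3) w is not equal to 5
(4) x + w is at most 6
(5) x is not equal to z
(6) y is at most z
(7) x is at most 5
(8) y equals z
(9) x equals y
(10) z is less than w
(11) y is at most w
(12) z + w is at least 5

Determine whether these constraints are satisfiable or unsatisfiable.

From constraints 8 and 9, x = y = z, so x = z. But constraint 5 says x ≠ z. Contradiction.

Unsatisfiable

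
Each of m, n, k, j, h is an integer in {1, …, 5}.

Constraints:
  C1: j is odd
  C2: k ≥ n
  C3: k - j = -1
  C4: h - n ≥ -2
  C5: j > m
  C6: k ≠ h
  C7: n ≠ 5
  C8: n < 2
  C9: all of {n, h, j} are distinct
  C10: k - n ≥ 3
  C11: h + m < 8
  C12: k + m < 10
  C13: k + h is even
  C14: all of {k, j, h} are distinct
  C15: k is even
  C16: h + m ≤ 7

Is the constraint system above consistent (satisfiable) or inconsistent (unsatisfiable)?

Satisfiable

The assignment m = 4, n = 1, k = 4, j = 5, h = 2 works:
  constraint 3 holds since k - j = -1.
  constraint 4 holds since h - n = 1.
  constraint 10 holds since k - n = 3.
The rest check out directly.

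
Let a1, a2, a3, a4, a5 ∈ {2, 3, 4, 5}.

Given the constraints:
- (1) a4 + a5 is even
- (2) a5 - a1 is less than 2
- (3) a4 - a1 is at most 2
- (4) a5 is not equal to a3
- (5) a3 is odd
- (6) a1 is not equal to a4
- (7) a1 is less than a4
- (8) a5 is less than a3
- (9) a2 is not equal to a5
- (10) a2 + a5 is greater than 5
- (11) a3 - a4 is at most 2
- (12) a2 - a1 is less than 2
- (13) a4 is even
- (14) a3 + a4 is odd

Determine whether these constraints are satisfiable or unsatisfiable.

The assignment a1 = 3, a2 = 4, a3 = 5, a4 = 4, a5 = 2 works:
  constraint 2 holds since a5 - a1 = -1.
  constraint 3 holds since a4 - a1 = 1.
  constraint 10 holds since a2 + a5 = 6.
The rest check out directly.

Satisfiable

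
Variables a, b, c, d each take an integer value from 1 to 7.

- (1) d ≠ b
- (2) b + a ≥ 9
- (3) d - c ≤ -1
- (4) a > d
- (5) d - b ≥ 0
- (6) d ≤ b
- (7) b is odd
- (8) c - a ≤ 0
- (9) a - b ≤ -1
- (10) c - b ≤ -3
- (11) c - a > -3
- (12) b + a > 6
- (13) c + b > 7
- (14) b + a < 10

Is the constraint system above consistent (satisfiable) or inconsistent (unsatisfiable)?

Unsatisfiable

Constraints 3, 5, 8, and 9 give c − d ≥ 1, d − b ≥ 0, b − a ≥ 1, a − c ≥ 0.
Adding all 4 inequalities: the left sides telescope to 0, and the right sides sum to 1 + 0 + 1 + 0 = 2. So 0 ≥ 2, which is false.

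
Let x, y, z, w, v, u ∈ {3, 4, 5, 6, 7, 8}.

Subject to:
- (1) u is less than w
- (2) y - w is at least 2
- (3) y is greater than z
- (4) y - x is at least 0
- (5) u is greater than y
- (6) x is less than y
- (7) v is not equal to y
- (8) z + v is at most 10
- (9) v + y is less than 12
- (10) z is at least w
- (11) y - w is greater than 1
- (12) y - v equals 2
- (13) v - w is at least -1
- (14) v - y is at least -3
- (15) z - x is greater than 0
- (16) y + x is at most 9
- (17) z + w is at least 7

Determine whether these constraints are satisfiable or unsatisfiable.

Unsatisfiable

Constraints 1, 3, 5, and 10 give u < w, w ≤ z, z < y, y < u. Chaining: u < w ≤ z < y < u, which forces u < u — impossible.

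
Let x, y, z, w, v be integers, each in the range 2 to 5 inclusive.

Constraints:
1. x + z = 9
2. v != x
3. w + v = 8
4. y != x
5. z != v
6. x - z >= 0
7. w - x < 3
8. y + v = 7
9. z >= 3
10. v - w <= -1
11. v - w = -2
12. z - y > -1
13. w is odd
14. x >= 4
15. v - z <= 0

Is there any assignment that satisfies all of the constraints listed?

Satisfiable

The assignment x = 5, y = 4, z = 4, w = 5, v = 3 works:
  constraint 1 holds since x + z = 9.
  constraint 3 holds since w + v = 8.
The rest check out directly.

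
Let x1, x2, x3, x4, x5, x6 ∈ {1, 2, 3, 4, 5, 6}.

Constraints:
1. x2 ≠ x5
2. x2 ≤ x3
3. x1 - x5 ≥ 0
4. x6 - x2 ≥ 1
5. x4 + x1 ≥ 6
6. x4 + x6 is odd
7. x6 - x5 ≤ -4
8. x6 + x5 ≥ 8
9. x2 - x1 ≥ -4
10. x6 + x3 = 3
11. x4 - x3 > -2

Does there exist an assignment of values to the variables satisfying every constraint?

Unsatisfiable

Constraints 3, 4, 7, and 9 give x6 − x2 ≥ 1, x2 − x1 ≥ -4, x1 − x5 ≥ 0, x5 − x6 ≥ 4.
Adding all 4 inequalities: the left sides telescope to 0, and the right sides sum to 1 + (-4) + 0 + 4 = 1. So 0 ≥ 1, which is false.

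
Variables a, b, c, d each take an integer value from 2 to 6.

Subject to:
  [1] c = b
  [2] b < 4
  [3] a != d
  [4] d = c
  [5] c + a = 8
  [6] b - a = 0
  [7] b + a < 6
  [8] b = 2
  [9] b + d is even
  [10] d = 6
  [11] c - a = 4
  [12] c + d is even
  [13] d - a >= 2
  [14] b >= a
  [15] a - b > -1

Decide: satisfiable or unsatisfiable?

Constraint 10 fixes d = 6 and constraint 8 fixes b = 2. Constraints 1 and 4 give d = c = b, so d = b. But 6 ≠ 2 — contradiction.

Unsatisfiable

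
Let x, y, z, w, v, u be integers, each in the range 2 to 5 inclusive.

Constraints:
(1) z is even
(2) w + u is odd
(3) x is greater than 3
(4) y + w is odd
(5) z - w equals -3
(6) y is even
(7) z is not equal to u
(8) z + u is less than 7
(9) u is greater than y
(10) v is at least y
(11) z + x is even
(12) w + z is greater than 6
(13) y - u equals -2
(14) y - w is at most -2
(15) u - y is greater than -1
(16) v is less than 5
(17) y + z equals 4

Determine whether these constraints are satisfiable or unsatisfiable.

Satisfiable

The assignment x = 4, y = 2, z = 2, w = 5, v = 2, u = 4 works:
  constraint 5 holds since z - w = -3.
  constraint 8 holds since z + u = 6.
The rest check out directly.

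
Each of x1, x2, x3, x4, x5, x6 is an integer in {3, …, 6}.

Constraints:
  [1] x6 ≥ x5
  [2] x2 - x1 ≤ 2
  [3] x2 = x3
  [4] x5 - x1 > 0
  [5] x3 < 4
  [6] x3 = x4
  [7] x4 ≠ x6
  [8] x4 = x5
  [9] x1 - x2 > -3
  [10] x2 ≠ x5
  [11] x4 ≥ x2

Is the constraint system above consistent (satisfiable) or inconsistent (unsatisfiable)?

From constraints 3, 6, and 8, x2 = x3 = x4 = x5, so x2 = x5. But constraint 10 says x2 ≠ x5. Contradiction.

Unsatisfiable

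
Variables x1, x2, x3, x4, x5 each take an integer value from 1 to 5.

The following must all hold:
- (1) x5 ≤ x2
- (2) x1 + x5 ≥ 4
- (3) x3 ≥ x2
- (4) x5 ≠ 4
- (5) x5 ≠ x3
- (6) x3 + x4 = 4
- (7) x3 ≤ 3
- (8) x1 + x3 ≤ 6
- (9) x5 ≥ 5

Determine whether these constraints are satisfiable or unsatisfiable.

Unsatisfiable

From constraints 1 and 9: x2 ≥ x5 and x5 ≥ 5, so x2 ≥ 5. From constraints 3 and 7: x2 ≤ x3 and x3 ≤ 3, so x2 ≤ 3. But 3 < 5, so no value of x2 works.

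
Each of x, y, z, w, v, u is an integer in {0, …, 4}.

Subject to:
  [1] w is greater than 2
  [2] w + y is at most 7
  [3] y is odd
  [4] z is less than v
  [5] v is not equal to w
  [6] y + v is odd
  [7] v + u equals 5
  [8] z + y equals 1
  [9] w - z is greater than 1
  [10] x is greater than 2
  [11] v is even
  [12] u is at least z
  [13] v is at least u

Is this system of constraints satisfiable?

Satisfiable

Try x = 4, y = 1, z = 0, w = 3, v = 4, u = 1.
Check constraint 2: w + y = 4; constraint 7: v + u = 5; constraint 8: z + y = 1. The remaining constraints are straightforward to verify.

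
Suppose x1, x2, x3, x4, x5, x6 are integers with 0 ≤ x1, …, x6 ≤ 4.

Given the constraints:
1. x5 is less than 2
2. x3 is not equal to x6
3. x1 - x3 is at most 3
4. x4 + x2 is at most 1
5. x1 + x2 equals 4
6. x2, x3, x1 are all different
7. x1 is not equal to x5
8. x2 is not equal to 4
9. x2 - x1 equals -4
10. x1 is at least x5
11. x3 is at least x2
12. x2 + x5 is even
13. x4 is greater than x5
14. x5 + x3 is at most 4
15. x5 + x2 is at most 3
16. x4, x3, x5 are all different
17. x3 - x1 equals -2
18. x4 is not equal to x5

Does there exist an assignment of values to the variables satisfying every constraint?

One satisfying assignment is x1 = 4, x2 = 0, x3 = 2, x4 = 1, x5 = 0, x6 = 0.
For the less obvious constraints — constraint 3: x1 - x3 = 2; constraint 4: x4 + x2 = 1 — and the others hold by inspection.

Satisfiable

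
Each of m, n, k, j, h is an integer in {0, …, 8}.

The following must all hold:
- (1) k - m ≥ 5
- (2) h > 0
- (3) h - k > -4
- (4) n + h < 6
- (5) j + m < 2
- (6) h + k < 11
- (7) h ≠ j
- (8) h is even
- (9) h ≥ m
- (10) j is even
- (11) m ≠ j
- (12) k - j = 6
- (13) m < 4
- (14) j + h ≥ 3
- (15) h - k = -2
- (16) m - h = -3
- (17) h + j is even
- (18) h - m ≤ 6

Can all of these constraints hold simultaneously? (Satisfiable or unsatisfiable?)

Try m = 1, n = 1, k = 6, j = 0, h = 4.
Check constraint 1: k - m = 5; constraint 3: h - k = -2. The remaining constraints are straightforward to verify.

Satisfiable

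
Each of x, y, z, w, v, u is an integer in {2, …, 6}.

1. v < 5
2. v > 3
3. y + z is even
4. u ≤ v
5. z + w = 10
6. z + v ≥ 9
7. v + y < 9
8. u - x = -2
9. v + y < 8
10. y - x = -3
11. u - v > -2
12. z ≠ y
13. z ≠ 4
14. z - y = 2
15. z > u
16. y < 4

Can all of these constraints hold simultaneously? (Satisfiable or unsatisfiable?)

Satisfiable

The assignment x = 6, y = 3, z = 5, w = 5, v = 4, u = 4 works:
  constraint 5 holds since z + w = 10.
  constraint 6 holds since z + v = 9.
The rest check out directly.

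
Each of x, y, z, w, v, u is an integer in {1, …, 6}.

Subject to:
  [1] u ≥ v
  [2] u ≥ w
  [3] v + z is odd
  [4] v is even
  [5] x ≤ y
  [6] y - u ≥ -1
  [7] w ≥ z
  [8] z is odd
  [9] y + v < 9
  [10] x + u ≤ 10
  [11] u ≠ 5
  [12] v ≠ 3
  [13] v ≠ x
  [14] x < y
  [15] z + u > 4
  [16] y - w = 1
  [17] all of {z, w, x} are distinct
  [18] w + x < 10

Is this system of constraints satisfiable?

Satisfiable

Take x = 4, y = 6, z = 1, w = 5, v = 2, u = 6. Then constraint 6: y - u = 0; constraint 9: y + v = 8, and every other listed constraint is also met.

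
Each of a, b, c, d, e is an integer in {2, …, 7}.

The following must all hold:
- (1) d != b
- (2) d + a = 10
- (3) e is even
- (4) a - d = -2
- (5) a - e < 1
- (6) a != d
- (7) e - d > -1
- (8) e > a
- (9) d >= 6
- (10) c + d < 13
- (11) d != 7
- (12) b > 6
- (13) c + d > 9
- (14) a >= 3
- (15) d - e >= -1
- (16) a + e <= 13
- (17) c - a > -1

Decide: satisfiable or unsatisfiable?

The assignment a = 4, b = 7, c = 6, d = 6, e = 6 works:
  constraint 2 holds since d + a = 10.
  constraint 4 holds since a - d = -2.
  constraint 5 holds since a - e = -2.
The rest check out directly.

Satisfiable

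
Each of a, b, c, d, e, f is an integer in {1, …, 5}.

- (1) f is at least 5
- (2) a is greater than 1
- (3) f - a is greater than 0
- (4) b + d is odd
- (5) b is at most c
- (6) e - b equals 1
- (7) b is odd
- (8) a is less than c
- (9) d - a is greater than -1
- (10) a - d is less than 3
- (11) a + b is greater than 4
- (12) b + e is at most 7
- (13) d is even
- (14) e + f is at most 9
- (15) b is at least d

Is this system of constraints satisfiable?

Satisfiable

Setting (a, b, c, d, e, f) = (2, 3, 5, 2, 4, 5) satisfies everything: constraint 3: f - a = 3; constraint 6: e - b = 1, and the others follow.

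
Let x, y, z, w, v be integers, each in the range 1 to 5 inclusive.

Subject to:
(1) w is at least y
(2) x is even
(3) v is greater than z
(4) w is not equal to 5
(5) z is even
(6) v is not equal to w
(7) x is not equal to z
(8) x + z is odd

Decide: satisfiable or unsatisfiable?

Constraint 2 makes x even and constraint 5 makes z even, so x + z must be even. Constraint 8 says x + z is odd — contradiction.

Unsatisfiable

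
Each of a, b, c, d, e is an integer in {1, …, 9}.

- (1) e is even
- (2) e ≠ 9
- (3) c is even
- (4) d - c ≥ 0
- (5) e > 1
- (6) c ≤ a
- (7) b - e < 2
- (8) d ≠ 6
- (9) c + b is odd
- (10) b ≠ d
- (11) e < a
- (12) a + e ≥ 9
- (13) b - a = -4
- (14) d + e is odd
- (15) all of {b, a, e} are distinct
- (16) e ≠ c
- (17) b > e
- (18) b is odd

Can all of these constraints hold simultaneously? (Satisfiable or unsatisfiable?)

Try a = 7, b = 3, c = 6, d = 7, e = 2.
Check constraint 4: d - c = 1; constraint 7: b - e = 1. The remaining constraints are straightforward to verify.

Satisfiable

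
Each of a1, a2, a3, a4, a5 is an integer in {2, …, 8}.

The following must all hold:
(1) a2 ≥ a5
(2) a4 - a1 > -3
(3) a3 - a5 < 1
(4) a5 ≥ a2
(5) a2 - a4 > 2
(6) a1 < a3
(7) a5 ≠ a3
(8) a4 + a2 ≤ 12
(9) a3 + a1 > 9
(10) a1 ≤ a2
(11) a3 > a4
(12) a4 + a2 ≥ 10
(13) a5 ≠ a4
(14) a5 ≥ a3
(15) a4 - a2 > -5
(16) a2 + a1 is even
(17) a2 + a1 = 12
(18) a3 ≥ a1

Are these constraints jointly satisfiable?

One satisfying assignment is a1 = 4, a2 = 8, a3 = 7, a4 = 4, a5 = 8.
For the less obvious constraints — constraint 2: a4 - a1 = 0; constraint 3: a3 - a5 = -1 — and the others hold by inspection.

Satisfiable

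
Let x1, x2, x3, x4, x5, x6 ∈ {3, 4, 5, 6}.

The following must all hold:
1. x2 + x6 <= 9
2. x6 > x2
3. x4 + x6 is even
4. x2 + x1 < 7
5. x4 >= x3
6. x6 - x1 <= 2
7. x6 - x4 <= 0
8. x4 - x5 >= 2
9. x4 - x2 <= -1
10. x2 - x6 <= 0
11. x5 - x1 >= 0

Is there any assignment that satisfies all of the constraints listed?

Constraints 6, 8, 9, 10, and 11 give x2 − x4 ≥ 1, x4 − x5 ≥ 2, x5 − x1 ≥ 0, x1 − x6 ≥ -2, x6 − x2 ≥ 0.
Adding all 5 inequalities: the left sides telescope to 0, and the right sides sum to 1 + 2 + 0 + (-2) + 0 = 1. So 0 ≥ 1, which is false.

Unsatisfiable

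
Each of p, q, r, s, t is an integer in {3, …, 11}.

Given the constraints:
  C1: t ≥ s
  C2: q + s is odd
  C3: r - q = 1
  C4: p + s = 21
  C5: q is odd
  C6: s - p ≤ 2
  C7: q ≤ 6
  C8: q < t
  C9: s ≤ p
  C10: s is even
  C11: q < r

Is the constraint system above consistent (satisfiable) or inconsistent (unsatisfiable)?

Take p = 11, q = 3, r = 4, s = 10, t = 11. Then constraint 3: r - q = 1; constraint 4: p + s = 21, and every other listed constraint is also met.

Satisfiable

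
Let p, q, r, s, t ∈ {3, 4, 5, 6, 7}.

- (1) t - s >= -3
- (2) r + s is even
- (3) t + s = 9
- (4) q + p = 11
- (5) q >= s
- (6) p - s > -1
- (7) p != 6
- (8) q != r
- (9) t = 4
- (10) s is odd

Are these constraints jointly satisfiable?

The assignment p = 5, q = 6, r = 5, s = 5, t = 4 works:
  constraint 1 holds since t - s = -1.
  constraint 3 holds since t + s = 9.
The rest check out directly.

Satisfiable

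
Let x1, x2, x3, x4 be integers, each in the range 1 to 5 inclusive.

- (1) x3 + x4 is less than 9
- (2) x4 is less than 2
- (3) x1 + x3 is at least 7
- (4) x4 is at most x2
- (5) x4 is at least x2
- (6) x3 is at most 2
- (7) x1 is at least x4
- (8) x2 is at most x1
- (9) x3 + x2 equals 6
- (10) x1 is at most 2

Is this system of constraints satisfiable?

From constraint 6: x3 ≤ 2. From constraints 8 and 10: x2 ≤ x1 ≤ 2. Hence x3 + x2 ≤ 4. But constraint 9 requires x3 + x2 = 6, and 6 > 4. Contradiction.

Unsatisfiable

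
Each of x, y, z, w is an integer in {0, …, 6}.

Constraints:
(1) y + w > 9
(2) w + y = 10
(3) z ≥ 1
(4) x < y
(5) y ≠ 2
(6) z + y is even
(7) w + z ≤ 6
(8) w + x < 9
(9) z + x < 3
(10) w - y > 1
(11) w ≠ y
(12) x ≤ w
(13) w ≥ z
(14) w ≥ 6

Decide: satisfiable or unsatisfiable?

Unsatisfiable

From constraint 14: w ≥ 6. From constraint 3: z ≥ 1. Hence w + z ≥ 7. But constraint 7 requires w + z ≤ 6, and 6 < 7. Contradiction.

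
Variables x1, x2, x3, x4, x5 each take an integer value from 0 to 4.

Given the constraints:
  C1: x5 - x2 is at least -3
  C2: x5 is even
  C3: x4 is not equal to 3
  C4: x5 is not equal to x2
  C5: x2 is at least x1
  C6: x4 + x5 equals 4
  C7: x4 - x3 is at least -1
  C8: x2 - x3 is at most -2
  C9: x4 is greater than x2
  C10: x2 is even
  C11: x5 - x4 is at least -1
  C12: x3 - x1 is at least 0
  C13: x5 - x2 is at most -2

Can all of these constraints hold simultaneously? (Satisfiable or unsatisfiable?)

Unsatisfiable

Constraints 7, 8, 11, and 13 give x3 − x2 ≥ 2, x2 − x5 ≥ 2, x5 − x4 ≥ -1, x4 − x3 ≥ -1.
Adding all 4 inequalities: the left sides telescope to 0, and the right sides sum to 2 + 2 + (-1) + (-1) = 2. So 0 ≥ 2, which is false.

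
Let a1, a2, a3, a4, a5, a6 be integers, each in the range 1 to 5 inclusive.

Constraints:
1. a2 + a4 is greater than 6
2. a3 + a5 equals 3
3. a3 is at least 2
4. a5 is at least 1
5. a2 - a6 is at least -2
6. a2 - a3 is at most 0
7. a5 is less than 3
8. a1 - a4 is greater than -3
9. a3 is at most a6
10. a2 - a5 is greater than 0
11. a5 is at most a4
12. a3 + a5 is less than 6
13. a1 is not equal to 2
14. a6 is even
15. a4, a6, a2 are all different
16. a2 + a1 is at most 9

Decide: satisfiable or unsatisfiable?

The assignment a1 = 4, a2 = 2, a3 = 2, a4 = 5, a5 = 1, a6 = 4 works:
  constraint 1 holds since a2 + a4 = 7.
  constraint 2 holds since a3 + a5 = 3.
The rest check out directly.

Satisfiable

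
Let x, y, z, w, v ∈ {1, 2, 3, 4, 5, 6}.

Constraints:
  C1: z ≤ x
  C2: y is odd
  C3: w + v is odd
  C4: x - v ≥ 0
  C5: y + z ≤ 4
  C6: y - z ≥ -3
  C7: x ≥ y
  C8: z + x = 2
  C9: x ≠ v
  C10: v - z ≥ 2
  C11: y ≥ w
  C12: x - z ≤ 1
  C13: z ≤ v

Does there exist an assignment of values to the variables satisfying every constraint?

Unsatisfiable

Constraints 4, 10, and 12 give z − x ≥ -1, x − v ≥ 0, v − z ≥ 2.
Adding all 3 inequalities: the left sides telescope to 0, and the right sides sum to (-1) + 0 + 2 = 1. So 0 ≥ 1, which is false.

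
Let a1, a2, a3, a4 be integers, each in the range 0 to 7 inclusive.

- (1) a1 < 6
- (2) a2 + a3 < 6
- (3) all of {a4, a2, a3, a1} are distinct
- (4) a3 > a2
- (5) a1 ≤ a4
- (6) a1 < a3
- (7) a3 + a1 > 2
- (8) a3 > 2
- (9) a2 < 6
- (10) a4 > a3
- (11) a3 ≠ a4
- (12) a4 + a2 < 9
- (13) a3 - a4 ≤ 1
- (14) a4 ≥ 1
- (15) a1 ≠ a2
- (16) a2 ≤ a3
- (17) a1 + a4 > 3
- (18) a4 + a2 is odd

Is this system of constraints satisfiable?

Try a1 = 0, a2 = 1, a3 = 4, a4 = 6.
Check constraint 2: a2 + a3 = 5; constraint 7: a3 + a1 = 4. The remaining constraints are straightforward to verify.

Satisfiable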